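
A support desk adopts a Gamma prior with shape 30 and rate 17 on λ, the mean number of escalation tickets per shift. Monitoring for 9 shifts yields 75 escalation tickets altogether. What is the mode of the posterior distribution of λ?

4

Total count 75 over total exposure 9 shifts.
The Gamma prior is conjugate for the Poisson rate, so λ | data ~ Gamma(30+75, 17+9) = Gamma(105, 26).
Posterior mode = (α'−1)/β' = 104/26 = 4.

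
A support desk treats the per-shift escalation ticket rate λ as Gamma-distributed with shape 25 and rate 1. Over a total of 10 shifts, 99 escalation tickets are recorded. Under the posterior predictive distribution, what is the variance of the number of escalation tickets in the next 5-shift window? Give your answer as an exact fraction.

9920/121

Total count 99 over total exposure 10 shifts.
Gamma(α, β) with Poisson data over total exposure Σt gives posterior Gamma(α+Σx, β+Σt) = Gamma(124, 11).
The posterior predictive for a window of length T is Negative Binomial with variance T·α'·(β'+T)/β'² = 5·124·16/121 = 9920/121.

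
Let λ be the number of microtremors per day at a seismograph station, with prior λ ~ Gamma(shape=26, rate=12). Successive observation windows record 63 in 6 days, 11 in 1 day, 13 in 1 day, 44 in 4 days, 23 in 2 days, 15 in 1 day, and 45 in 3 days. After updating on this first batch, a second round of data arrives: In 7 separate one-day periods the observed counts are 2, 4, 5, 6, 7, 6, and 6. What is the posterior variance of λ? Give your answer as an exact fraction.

Total count: 63 + 11 + 13 + 44 + 23 + 15 + 45 = 214.
Total exposure: 6 + 1 + 1 + 4 + 2 + 1 + 3 = 18 days.
After the first batch: Gamma(26 + 214, 12 + 18) = Gamma(240, 30).
Total count: 2 + 4 + 5 + 6 + 7 + 6 + 6 = 36.
Total exposure: 7 days.
After the second batch: Gamma(240 + 36, 30 + 7) = Gamma(276, 37).
Posterior variance = α'/β'² = 276/1369.

276/1369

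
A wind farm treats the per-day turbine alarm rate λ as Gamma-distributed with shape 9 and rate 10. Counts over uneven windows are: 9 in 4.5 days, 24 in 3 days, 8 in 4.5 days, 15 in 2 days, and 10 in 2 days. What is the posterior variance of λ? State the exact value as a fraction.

75/676

Total count: 9 + 24 + 8 + 15 + 10 = 66.
Total exposure: 4.5 + 3 + 4.5 + 2 + 2 = 16 days.
By Gamma–Poisson conjugacy, the posterior is Gamma(α + Σx, β + Σt) = Gamma(9 + 66, 10 + 16) = Gamma(75, 26).
Posterior variance = α'/β'² = 75/676.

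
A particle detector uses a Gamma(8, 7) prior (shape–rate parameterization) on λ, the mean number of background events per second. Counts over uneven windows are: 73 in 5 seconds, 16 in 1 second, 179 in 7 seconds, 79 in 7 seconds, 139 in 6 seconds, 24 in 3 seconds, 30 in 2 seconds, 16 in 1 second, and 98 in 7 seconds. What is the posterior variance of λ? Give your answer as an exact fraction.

331/1058

Total count: 73 + 16 + 179 + 79 + 139 + 24 + 30 + 16 + 98 = 654.
Total exposure: 5 + 1 + 7 + 7 + 6 + 3 + 2 + 1 + 7 = 39 seconds.
The Gamma prior is conjugate for the Poisson rate, so λ | data ~ Gamma(8+654, 7+39) = Gamma(662, 46).
Posterior variance = α'/β'² = 662/2116 = 331/1058.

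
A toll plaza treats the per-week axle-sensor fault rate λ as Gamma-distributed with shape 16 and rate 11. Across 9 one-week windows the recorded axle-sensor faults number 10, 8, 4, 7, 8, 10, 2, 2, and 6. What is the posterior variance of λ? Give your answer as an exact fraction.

Total count: 10 + 8 + 4 + 7 + 8 + 10 + 2 + 2 + 6 = 57.
Total exposure: 9 weeks.
Posterior: α' = 16 + 57 = 73, β' = 11 + 9 = 20.
Posterior variance = α'/β'² = 73/400.

73/400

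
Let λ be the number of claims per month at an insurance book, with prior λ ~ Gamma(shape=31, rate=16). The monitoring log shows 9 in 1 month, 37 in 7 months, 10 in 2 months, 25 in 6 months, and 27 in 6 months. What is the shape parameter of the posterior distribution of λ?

139

Total count: 9 + 37 + 10 + 25 + 27 = 108.
Total exposure: 1 + 7 + 2 + 6 + 6 = 22 months.
By Gamma–Poisson conjugacy, the posterior is Gamma(α + Σx, β + Σt) = Gamma(31 + 108, 16 + 22) = Gamma(139, 38).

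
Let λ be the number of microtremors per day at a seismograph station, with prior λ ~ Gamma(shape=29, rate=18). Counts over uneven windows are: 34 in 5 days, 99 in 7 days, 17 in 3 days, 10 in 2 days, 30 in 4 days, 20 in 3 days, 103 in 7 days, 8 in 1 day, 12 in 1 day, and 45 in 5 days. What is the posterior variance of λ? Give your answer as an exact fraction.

407/3136

Total count: 34 + 99 + 17 + 10 + 30 + 20 + 103 + 8 + 12 + 45 = 378.
Total exposure: 5 + 7 + 3 + 2 + 4 + 3 + 7 + 1 + 1 + 5 = 38 days.
Gamma(α, β) with Poisson data over total exposure Σt gives posterior Gamma(α+Σx, β+Σt) = Gamma(407, 56).
Posterior variance = α'/β'² = 407/3136.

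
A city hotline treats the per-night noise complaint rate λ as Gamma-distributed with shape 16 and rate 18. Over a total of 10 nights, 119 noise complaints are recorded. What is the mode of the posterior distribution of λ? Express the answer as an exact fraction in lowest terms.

Total count 119 over total exposure 10 nights.
Conjugate update: add total count to the shape and total exposure to the rate, giving Gamma(135, 28).
Posterior mode = (α'−1)/β' = 134/28 = 67/14.

67/14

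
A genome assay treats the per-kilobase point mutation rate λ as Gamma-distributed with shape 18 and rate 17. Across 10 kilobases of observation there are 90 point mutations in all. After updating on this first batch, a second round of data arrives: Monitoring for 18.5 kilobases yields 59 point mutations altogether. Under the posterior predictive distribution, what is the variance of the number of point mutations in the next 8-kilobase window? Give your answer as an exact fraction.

285904/8281

Total count 90 over total exposure 10 kilobases.
After the first batch: Gamma(18 + 90, 17 + 10) = Gamma(108, 27).
Total count 59 over total exposure 18.5 kilobases.
After the second batch: Gamma(108 + 59, 27 + 18.5) = Gamma(167, 91/2).
The posterior predictive for a window of length T is Negative Binomial with variance T·α'·(β'+T)/β'² = 8·167·(107/2)/(8281/4) = 285904/8281.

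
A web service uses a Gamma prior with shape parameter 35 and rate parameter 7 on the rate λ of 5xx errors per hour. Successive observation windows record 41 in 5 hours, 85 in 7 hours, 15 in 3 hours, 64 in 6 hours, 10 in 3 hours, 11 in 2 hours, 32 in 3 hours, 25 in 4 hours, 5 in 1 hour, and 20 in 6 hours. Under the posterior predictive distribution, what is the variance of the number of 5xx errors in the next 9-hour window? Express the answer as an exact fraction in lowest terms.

Total count: 41 + 85 + 15 + 64 + 10 + 11 + 32 + 25 + 5 + 20 = 308.
Total exposure: 5 + 7 + 3 + 6 + 3 + 2 + 3 + 4 + 1 + 6 = 40 hours.
Gamma(α, β) with Poisson data over total exposure Σt gives posterior Gamma(α+Σx, β+Σt) = Gamma(343, 47).
The posterior predictive for a window of length T is Negative Binomial with variance T·α'·(β'+T)/β'² = 9·343·56/2209 = 172872/2209.

172872/2209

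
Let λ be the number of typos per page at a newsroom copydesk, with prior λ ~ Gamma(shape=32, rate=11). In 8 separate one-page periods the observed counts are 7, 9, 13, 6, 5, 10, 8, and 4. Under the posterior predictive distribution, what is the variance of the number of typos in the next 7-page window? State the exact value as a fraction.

17108/361

Total count: 7 + 9 + 13 + 6 + 5 + 10 + 8 + 4 = 62.
Total exposure: 8 pages.
Conjugate update: add total count to the shape and total exposure to the rate, giving Gamma(94, 19).
The posterior predictive for a window of length T is Negative Binomial with variance T·α'·(β'+T)/β'² = 7·94·26/361 = 17108/361.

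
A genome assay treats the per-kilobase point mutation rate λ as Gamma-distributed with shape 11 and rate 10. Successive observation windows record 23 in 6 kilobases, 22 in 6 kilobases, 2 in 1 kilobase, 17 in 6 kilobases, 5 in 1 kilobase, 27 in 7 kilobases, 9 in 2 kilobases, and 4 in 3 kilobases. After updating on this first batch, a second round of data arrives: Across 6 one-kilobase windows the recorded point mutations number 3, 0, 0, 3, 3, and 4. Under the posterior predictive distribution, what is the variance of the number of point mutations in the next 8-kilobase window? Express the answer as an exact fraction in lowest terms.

Total count: 23 + 22 + 2 + 17 + 5 + 27 + 9 + 4 = 109.
Total exposure: 6 + 6 + 1 + 6 + 1 + 7 + 2 + 3 = 32 kilobases.
After the first batch: Gamma(11 + 109, 10 + 32) = Gamma(120, 42).
Total count: 3 + 0 + 0 + 3 + 3 + 4 = 13.
Total exposure: 6 kilobases.
After the second batch: Gamma(120 + 13, 42 + 6) = Gamma(133, 48).
The posterior predictive for a window of length T is Negative Binomial with variance T·α'·(β'+T)/β'² = 8·133·56/2304 = 931/36.

931/36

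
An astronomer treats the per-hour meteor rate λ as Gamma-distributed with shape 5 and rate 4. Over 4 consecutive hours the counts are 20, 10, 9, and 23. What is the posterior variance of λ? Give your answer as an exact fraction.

Total count: 20 + 10 + 9 + 23 = 62.
Total exposure: 4 hours.
Posterior: α' = 5 + 62 = 67, β' = 4 + 4 = 8.
Posterior variance = α'/β'² = 67/64.

67/64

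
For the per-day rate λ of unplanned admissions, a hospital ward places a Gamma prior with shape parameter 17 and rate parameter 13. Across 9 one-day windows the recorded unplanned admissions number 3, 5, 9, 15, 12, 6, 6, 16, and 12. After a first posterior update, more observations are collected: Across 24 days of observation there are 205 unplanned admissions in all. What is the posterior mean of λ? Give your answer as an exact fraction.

Total count: 3 + 5 + 9 + 15 + 12 + 6 + 6 + 16 + 12 = 84.
Total exposure: 9 days.
After the first batch: Gamma(17 + 84, 13 + 9) = Gamma(101, 22).
Total count 205 over total exposure 24 days.
After the second batch: Gamma(101 + 205, 22 + 24) = Gamma(306, 46).
Posterior mean = α'/β' = 306/46 = 153/23.

153/23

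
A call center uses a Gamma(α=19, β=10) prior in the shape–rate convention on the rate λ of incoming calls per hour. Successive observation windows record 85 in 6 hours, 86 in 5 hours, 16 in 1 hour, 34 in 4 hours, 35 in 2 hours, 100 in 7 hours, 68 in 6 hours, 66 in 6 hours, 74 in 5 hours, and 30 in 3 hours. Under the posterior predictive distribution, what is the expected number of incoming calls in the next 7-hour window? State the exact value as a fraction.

Total count: 85 + 86 + 16 + 34 + 35 + 100 + 68 + 66 + 74 + 30 = 594.
Total exposure: 6 + 5 + 1 + 4 + 2 + 7 + 6 + 6 + 5 + 3 = 45 hours.
Posterior: α' = 19 + 594 = 613, β' = 10 + 45 = 55.
Predictive mean over a 7-hour window = T·E[λ|data] = 7·613/55 = 4291/55.

4291/55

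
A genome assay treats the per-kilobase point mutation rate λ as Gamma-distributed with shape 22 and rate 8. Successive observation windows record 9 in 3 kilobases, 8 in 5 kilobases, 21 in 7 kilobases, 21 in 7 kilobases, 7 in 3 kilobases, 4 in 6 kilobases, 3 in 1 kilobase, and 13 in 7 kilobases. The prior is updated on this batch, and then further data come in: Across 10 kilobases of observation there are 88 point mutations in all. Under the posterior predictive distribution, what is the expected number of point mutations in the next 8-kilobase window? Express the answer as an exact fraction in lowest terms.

1568/57

Total count: 9 + 8 + 21 + 21 + 7 + 4 + 3 + 13 = 86.
Total exposure: 3 + 5 + 7 + 7 + 3 + 6 + 1 + 7 = 39 kilobases.
After the first batch: Gamma(22 + 86, 8 + 39) = Gamma(108, 47).
Total count 88 over total exposure 10 kilobases.
After the second batch: Gamma(108 + 88, 47 + 10) = Gamma(196, 57).
Predictive mean over an 8-kilobase window = T·E[λ|data] = 8·196/57 = 1568/57.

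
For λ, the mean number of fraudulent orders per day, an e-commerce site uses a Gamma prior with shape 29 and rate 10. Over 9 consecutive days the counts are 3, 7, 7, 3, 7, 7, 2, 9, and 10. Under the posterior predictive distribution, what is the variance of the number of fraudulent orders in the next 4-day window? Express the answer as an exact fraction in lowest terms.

7728/361

Total count: 3 + 7 + 7 + 3 + 7 + 7 + 2 + 9 + 10 = 55.
Total exposure: 9 days.
Gamma(α, β) with Poisson data over total exposure Σt gives posterior Gamma(α+Σx, β+Σt) = Gamma(84, 19).
The posterior predictive for a window of length T is Negative Binomial with variance T·α'·(β'+T)/β'² = 4·84·23/361 = 7728/361.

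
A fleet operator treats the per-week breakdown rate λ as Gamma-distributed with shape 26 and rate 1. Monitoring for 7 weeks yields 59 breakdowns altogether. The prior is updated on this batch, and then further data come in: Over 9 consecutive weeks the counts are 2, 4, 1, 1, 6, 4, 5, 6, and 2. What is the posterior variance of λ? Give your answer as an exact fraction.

Total count 59 over total exposure 7 weeks.
After the first batch: Gamma(26 + 59, 1 + 7) = Gamma(85, 8).
Total count: 2 + 4 + 1 + 1 + 6 + 4 + 5 + 6 + 2 = 31.
Total exposure: 9 weeks.
After the second batch: Gamma(85 + 31, 8 + 9) = Gamma(116, 17).
Posterior variance = α'/β'² = 116/289.

116/289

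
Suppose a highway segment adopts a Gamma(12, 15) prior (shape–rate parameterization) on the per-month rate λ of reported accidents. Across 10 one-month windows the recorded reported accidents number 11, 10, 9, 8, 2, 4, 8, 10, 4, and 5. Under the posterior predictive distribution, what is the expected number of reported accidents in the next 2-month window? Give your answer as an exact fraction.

166/25

Total count: 11 + 10 + 9 + 8 + 2 + 4 + 8 + 10 + 4 + 5 = 71.
Total exposure: 10 months.
The Gamma prior is conjugate for the Poisson rate, so λ | data ~ Gamma(12+71, 15+10) = Gamma(83, 25).
Predictive mean over a 2-month window = T·E[λ|data] = 2·83/25 = 166/25.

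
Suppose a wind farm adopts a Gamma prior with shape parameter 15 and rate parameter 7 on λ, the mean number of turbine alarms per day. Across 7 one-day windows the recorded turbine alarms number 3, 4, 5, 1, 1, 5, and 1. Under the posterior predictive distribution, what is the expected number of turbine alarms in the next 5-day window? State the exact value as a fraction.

Total count: 3 + 4 + 5 + 1 + 1 + 5 + 1 = 20.
Total exposure: 7 days.
Posterior: α' = 15 + 20 = 35, β' = 7 + 7 = 14.
Predictive mean over a 5-day window = T·E[λ|data] = 5·35/14 = 25/2.

25/2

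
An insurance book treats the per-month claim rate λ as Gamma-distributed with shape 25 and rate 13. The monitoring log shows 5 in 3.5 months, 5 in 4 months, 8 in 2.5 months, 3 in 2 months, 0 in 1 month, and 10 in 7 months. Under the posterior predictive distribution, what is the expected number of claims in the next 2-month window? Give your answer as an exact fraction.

112/33

Total count: 5 + 5 + 8 + 3 + 0 + 10 = 31.
Total exposure: 3.5 + 4 + 2.5 + 2 + 1 + 7 = 20 months.
Posterior: α' = 25 + 31 = 56, β' = 13 + 20 = 33.
Predictive mean over a 2-month window = T·E[λ|data] = 2·56/33 = 112/33.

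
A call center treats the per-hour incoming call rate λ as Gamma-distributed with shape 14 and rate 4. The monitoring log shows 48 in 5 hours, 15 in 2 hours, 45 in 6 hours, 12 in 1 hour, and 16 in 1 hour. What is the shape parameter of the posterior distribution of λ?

Total count: 48 + 15 + 45 + 12 + 16 = 136.
Total exposure: 5 + 2 + 6 + 1 + 1 = 15 hours.
Conjugate update: add total count to the shape and total exposure to the rate, giving Gamma(150, 19).

150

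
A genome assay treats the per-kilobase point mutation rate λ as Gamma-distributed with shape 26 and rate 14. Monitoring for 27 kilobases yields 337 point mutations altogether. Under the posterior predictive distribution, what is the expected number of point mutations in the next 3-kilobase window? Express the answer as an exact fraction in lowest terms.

1089/41

Total count 337 over total exposure 27 kilobases.
Gamma(α, β) with Poisson data over total exposure Σt gives posterior Gamma(α+Σx, β+Σt) = Gamma(363, 41).
Predictive mean over a 3-kilobase window = T·E[λ|data] = 3·363/41 = 1089/41.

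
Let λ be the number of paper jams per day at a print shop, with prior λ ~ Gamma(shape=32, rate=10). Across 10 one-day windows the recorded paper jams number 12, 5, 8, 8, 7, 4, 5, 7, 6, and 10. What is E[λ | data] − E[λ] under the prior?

2

Total count: 12 + 5 + 8 + 8 + 7 + 4 + 5 + 7 + 6 + 10 = 72.
Total exposure: 10 days.
Gamma(α, β) with Poisson data over total exposure Σt gives posterior Gamma(α+Σx, β+Σt) = Gamma(104, 20).
Posterior mean = 104/20 = 26/5; prior mean = 32/10 = 16/5. Difference = 26/5 − 16/5 = 2.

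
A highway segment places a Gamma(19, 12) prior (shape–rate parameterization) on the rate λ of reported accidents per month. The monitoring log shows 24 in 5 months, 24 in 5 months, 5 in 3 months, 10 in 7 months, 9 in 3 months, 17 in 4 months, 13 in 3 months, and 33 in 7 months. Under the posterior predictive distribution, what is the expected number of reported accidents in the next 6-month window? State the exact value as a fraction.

Total count: 24 + 24 + 5 + 10 + 9 + 17 + 13 + 33 = 135.
Total exposure: 5 + 5 + 3 + 7 + 3 + 4 + 3 + 7 = 37 months.
The Gamma prior is conjugate for the Poisson rate, so λ | data ~ Gamma(19+135, 12+37) = Gamma(154, 49).
Predictive mean over a 6-month window = T·E[λ|data] = 6·154/49 = 132/7.

132/7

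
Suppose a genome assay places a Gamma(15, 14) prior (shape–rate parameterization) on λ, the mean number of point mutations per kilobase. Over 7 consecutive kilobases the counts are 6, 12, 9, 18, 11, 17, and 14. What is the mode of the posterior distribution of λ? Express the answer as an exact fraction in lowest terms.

101/21

Total count: 6 + 12 + 9 + 18 + 11 + 17 + 14 = 87.
Total exposure: 7 kilobases.
The Gamma prior is conjugate for the Poisson rate, so λ | data ~ Gamma(15+87, 14+7) = Gamma(102, 21).
Posterior mode = (α'−1)/β' = 101/21.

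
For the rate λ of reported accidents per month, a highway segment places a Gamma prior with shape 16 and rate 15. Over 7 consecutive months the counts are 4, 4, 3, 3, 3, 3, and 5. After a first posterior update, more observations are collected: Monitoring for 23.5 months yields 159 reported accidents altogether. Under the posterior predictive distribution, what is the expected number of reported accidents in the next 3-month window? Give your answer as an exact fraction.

Total count: 4 + 4 + 3 + 3 + 3 + 3 + 5 = 25.
Total exposure: 7 months.
After the first batch: Gamma(16 + 25, 15 + 7) = Gamma(41, 22).
Total count 159 over total exposure 23.5 months.
After the second batch: Gamma(41 + 159, 22 + 23.5) = Gamma(200, 91/2).
Predictive mean over a 3-month window = T·E[λ|data] = 3·200/(91/2) = 1200/91.

1200/91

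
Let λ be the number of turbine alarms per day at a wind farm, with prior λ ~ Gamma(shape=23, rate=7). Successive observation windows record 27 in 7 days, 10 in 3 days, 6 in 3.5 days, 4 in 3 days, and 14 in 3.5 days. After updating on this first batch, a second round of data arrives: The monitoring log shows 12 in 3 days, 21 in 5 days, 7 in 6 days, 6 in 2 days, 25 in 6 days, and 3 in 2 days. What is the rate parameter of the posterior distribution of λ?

Total count: 27 + 10 + 6 + 4 + 14 = 61.
Total exposure: 7 + 3 + 3.5 + 3 + 3.5 = 20 days.
After the first batch: Gamma(23 + 61, 7 + 20) = Gamma(84, 27).
Total count: 12 + 21 + 7 + 6 + 25 + 3 = 74.
Total exposure: 3 + 5 + 6 + 2 + 6 + 2 = 24 days.
After the second batch: Gamma(84 + 74, 27 + 24) = Gamma(158, 51).

51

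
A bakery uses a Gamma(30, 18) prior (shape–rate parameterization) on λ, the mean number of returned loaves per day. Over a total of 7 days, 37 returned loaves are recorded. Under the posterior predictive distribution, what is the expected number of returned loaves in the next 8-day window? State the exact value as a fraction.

Total count 37 over total exposure 7 days.
Conjugate update: add total count to the shape and total exposure to the rate, giving Gamma(67, 25).
Predictive mean over an 8-day window = T·E[λ|data] = 8·67/25 = 536/25.

536/25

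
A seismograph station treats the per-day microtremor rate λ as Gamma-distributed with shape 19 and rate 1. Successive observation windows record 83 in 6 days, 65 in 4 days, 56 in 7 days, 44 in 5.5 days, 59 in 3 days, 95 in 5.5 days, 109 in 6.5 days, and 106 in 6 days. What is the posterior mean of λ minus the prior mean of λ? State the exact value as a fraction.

-419/89

Total count: 83 + 65 + 56 + 44 + 59 + 95 + 109 + 106 = 617.
Total exposure: 6 + 4 + 7 + 5.5 + 3 + 5.5 + 6.5 + 6 = 43.5 days.
Gamma(α, β) with Poisson data over total exposure Σt gives posterior Gamma(α+Σx, β+Σt) = Gamma(636, 89/2).
Posterior mean = 636/(89/2) = 1272/89; prior mean = 19/1 = 19. Difference = 1272/89 − 19 = -419/89.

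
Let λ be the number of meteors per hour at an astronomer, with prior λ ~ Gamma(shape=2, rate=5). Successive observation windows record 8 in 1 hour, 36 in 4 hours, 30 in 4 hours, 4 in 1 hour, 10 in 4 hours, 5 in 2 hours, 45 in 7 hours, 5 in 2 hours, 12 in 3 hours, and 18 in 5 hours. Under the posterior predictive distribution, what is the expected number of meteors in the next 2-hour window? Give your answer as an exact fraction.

Total count: 8 + 36 + 30 + 4 + 10 + 5 + 45 + 5 + 12 + 18 = 173.
Total exposure: 1 + 4 + 4 + 1 + 4 + 2 + 7 + 2 + 3 + 5 = 33 hours.
Gamma(α, β) with Poisson data over total exposure Σt gives posterior Gamma(α+Σx, β+Σt) = Gamma(175, 38).
Predictive mean over a 2-hour window = T·E[λ|data] = 2·175/38 = 175/19.

175/19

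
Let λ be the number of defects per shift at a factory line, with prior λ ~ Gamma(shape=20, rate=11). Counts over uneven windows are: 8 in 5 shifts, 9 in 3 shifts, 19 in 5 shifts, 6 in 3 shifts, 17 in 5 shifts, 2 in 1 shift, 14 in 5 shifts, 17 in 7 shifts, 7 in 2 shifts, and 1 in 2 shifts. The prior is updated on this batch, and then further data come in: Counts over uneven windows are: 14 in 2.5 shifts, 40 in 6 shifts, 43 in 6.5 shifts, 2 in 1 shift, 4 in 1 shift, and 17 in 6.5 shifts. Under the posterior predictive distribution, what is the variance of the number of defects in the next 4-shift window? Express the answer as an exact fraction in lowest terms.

Total count: 8 + 9 + 19 + 6 + 17 + 2 + 14 + 17 + 7 + 1 = 100.
Total exposure: 5 + 3 + 5 + 3 + 5 + 1 + 5 + 7 + 2 + 2 = 38 shifts.
After the first batch: Gamma(20 + 100, 11 + 38) = Gamma(120, 49).
Total count: 14 + 40 + 43 + 2 + 4 + 17 = 120.
Total exposure: 2.5 + 6 + 6.5 + 1 + 1 + 6.5 = 23.5 shifts.
After the second batch: Gamma(120 + 120, 49 + 23.5) = Gamma(240, 145/2).
The posterior predictive for a window of length T is Negative Binomial with variance T·α'·(β'+T)/β'² = 4·240·(153/2)/(21025/4) = 58752/4205.

58752/4205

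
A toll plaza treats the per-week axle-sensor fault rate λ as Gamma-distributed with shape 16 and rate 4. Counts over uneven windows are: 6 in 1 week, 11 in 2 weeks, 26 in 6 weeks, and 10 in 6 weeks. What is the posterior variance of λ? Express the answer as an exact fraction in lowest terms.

69/361

Total count: 6 + 11 + 26 + 10 = 53.
Total exposure: 1 + 2 + 6 + 6 = 15 weeks.
The Gamma prior is conjugate for the Poisson rate, so λ | data ~ Gamma(16+53, 4+15) = Gamma(69, 19).
Posterior variance = α'/β'² = 69/361.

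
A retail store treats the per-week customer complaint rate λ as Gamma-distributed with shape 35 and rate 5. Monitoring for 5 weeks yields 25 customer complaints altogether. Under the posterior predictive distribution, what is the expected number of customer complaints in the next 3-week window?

18

Total count 25 over total exposure 5 weeks.
Posterior: α' = 35 + 25 = 60, β' = 5 + 5 = 10.
Predictive mean over a 3-week window = T·E[λ|data] = 3·60/10 = 18.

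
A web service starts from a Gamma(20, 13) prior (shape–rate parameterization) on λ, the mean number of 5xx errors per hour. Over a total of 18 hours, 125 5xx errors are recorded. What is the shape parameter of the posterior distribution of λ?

145

Total count 125 over total exposure 18 hours.
The Gamma prior is conjugate for the Poisson rate, so λ | data ~ Gamma(20+125, 13+18) = Gamma(145, 31).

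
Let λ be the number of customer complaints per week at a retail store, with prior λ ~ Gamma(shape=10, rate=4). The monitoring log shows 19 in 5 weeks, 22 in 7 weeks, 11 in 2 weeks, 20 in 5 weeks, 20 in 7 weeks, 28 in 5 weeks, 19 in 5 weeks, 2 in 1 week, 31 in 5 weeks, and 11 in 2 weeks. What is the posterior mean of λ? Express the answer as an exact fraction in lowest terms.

193/48

Total count: 19 + 22 + 11 + 20 + 20 + 28 + 19 + 2 + 31 + 11 = 183.
Total exposure: 5 + 7 + 2 + 5 + 7 + 5 + 5 + 1 + 5 + 2 = 44 weeks.
Posterior: α' = 10 + 183 = 193, β' = 4 + 44 = 48.
Posterior mean = α'/β' = 193/48.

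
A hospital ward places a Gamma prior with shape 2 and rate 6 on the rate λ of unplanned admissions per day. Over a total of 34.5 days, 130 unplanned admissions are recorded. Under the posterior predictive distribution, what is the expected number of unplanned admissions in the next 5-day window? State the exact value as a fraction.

440/27

Total count 130 over total exposure 34.5 days.
The Gamma prior is conjugate for the Poisson rate, so λ | data ~ Gamma(2+130, 6+34.5) = Gamma(132, 81/2).
Predictive mean over a 5-day window = T·E[λ|data] = 5·132/(81/2) = 440/27.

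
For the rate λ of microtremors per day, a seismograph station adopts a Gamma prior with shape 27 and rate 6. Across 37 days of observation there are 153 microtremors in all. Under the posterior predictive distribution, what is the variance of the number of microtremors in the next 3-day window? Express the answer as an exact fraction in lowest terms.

24840/1849

Total count 153 over total exposure 37 days.
Gamma(α, β) with Poisson data over total exposure Σt gives posterior Gamma(α+Σx, β+Σt) = Gamma(180, 43).
The posterior predictive for a window of length T is Negative Binomial with variance T·α'·(β'+T)/β'² = 3·180·46/1849 = 24840/1849.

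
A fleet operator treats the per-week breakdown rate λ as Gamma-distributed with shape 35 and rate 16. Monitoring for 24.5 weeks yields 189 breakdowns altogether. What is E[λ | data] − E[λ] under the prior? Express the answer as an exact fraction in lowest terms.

4333/1296

Total count 189 over total exposure 24.5 weeks.
By Gamma–Poisson conjugacy, the posterior is Gamma(α + Σx, β + Σt) = Gamma(35 + 189, 16 + 24.5) = Gamma(224, 81/2).
Posterior mean = 224/(81/2) = 448/81; prior mean = 35/16 = 35/16. Difference = 448/81 − 35/16 = 4333/1296.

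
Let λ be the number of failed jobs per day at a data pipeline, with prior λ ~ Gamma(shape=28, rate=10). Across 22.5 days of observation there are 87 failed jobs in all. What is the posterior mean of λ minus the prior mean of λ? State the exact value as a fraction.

48/65

Total count 87 over total exposure 22.5 days.
Conjugate update: add total count to the shape and total exposure to the rate, giving Gamma(115, 65/2).
Posterior mean = 115/(65/2) = 46/13; prior mean = 28/10 = 14/5. Difference = 46/13 − 14/5 = 48/65.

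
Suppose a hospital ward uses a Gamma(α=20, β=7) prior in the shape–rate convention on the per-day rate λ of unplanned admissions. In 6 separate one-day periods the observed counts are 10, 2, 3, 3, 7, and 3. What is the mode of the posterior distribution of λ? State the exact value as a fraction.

Total count: 10 + 2 + 3 + 3 + 7 + 3 = 28.
Total exposure: 6 days.
Posterior: α' = 20 + 28 = 48, β' = 7 + 6 = 13.
Posterior mode = (α'−1)/β' = 47/13.

47/13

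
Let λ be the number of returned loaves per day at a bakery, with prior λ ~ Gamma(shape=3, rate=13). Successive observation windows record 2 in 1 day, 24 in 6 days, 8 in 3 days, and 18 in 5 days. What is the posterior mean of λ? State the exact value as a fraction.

Total count: 2 + 24 + 8 + 18 = 52.
Total exposure: 1 + 6 + 3 + 5 = 15 days.
The Gamma prior is conjugate for the Poisson rate, so λ | data ~ Gamma(3+52, 13+15) = Gamma(55, 28).
Posterior mean = α'/β' = 55/28.

55/28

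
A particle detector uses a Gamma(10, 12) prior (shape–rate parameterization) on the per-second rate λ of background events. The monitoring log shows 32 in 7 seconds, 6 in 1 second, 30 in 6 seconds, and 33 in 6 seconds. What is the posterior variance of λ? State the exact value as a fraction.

Total count: 32 + 6 + 30 + 33 = 101.
Total exposure: 7 + 1 + 6 + 6 = 20 seconds.
Conjugate update: add total count to the shape and total exposure to the rate, giving Gamma(111, 32).
Posterior variance = α'/β'² = 111/1024.

111/1024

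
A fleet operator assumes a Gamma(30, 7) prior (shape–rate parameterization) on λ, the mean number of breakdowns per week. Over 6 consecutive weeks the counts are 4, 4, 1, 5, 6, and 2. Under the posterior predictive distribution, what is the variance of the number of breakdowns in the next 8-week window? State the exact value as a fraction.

672/13

Total count: 4 + 4 + 1 + 5 + 6 + 2 = 22.
Total exposure: 6 weeks.
Posterior: α' = 30 + 22 = 52, β' = 7 + 6 = 13.
The posterior predictive for a window of length T is Negative Binomial with variance T·α'·(β'+T)/β'² = 8·52·21/169 = 672/13.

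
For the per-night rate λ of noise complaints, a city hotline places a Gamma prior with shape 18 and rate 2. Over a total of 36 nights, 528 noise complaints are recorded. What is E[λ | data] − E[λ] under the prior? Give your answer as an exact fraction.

102/19

Total count 528 over total exposure 36 nights.
Conjugate update: add total count to the shape and total exposure to the rate, giving Gamma(546, 38).
Posterior mean = 546/38 = 273/19; prior mean = 18/2 = 9. Difference = 273/19 − 9 = 102/19.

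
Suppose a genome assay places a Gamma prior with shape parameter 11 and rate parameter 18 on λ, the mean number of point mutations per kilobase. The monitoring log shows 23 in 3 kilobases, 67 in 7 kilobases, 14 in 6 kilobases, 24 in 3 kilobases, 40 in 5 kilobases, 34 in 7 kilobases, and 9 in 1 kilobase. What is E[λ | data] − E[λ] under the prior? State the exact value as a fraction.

Total count: 23 + 67 + 14 + 24 + 40 + 34 + 9 = 211.
Total exposure: 3 + 7 + 6 + 3 + 5 + 7 + 1 = 32 kilobases.
Conjugate update: add total count to the shape and total exposure to the rate, giving Gamma(222, 50).
Posterior mean = 222/50 = 111/25; prior mean = 11/18 = 11/18. Difference = 111/25 − 11/18 = 1723/450.

1723/450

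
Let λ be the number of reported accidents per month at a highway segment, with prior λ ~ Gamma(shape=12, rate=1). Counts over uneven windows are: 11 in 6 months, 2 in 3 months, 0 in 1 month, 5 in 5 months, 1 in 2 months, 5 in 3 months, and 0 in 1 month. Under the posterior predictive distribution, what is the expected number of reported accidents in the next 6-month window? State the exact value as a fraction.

108/11

Total count: 11 + 2 + 0 + 5 + 1 + 5 + 0 = 24.
Total exposure: 6 + 3 + 1 + 5 + 2 + 3 + 1 = 21 months.
Gamma(α, β) with Poisson data over total exposure Σt gives posterior Gamma(α+Σx, β+Σt) = Gamma(36, 22).
Predictive mean over a 6-month window = T·E[λ|data] = 6·36/22 = 108/11.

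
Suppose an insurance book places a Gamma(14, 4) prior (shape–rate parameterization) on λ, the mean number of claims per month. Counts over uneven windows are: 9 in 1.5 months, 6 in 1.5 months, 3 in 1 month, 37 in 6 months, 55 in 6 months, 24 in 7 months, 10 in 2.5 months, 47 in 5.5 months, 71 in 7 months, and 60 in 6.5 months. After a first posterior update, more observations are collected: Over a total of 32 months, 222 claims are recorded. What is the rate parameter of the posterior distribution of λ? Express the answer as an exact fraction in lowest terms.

Total count: 9 + 6 + 3 + 37 + 55 + 24 + 10 + 47 + 71 + 60 = 322.
Total exposure: 1.5 + 1.5 + 1 + 6 + 6 + 7 + 2.5 + 5.5 + 7 + 6.5 = 44.5 months.
After the first batch: Gamma(14 + 322, 4 + 44.5) = Gamma(336, 97/2).
Total count 222 over total exposure 32 months.
After the second batch: Gamma(336 + 222, 97/2 + 32) = Gamma(558, 161/2).

161/2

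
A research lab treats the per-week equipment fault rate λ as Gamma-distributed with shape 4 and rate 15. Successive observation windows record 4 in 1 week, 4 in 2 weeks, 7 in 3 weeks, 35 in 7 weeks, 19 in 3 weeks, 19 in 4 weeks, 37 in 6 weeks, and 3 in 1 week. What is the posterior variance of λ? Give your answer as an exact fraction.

11/147

Total count: 4 + 4 + 7 + 35 + 19 + 19 + 37 + 3 = 128.
Total exposure: 1 + 2 + 3 + 7 + 3 + 4 + 6 + 1 = 27 weeks.
Conjugate update: add total count to the shape and total exposure to the rate, giving Gamma(132, 42).
Posterior variance = α'/β'² = 132/1764 = 11/147.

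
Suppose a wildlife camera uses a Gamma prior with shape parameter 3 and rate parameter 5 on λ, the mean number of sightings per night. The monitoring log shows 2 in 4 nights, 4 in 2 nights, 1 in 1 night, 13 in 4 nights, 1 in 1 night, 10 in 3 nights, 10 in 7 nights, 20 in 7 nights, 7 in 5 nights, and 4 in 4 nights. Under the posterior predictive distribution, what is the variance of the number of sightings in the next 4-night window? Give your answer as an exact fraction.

Total count: 2 + 4 + 1 + 13 + 1 + 10 + 10 + 20 + 7 + 4 = 72.
Total exposure: 4 + 2 + 1 + 4 + 1 + 3 + 7 + 7 + 5 + 4 = 38 nights.
Posterior: α' = 3 + 72 = 75, β' = 5 + 38 = 43.
The posterior predictive for a window of length T is Negative Binomial with variance T·α'·(β'+T)/β'² = 4·75·47/1849 = 14100/1849.

14100/1849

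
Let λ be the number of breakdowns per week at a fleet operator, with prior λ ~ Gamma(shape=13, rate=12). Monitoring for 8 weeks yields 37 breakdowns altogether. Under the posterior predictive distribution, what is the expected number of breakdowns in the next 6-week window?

15

Total count 37 over total exposure 8 weeks.
By Gamma–Poisson conjugacy, the posterior is Gamma(α + Σx, β + Σt) = Gamma(13 + 37, 12 + 8) = Gamma(50, 20).
Predictive mean over a 6-week window = T·E[λ|data] = 6·50/20 = 15.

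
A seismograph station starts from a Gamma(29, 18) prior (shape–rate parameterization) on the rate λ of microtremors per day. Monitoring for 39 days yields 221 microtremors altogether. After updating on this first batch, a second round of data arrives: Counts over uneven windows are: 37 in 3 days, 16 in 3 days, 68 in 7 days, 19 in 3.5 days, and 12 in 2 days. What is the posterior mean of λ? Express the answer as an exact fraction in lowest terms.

Total count 221 over total exposure 39 days.
After the first batch: Gamma(29 + 221, 18 + 39) = Gamma(250, 57).
Total count: 37 + 16 + 68 + 19 + 12 = 152.
Total exposure: 3 + 3 + 7 + 3.5 + 2 = 18.5 days.
After the second batch: Gamma(250 + 152, 57 + 18.5) = Gamma(402, 151/2).
Posterior mean = α'/β' = 402/(151/2) = 804/151.

804/151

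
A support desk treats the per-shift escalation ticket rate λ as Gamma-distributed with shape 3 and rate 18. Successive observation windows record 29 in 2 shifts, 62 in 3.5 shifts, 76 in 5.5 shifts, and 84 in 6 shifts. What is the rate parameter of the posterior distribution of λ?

Total count: 29 + 62 + 76 + 84 = 251.
Total exposure: 2 + 3.5 + 5.5 + 6 = 17 shifts.
The Gamma prior is conjugate for the Poisson rate, so λ | data ~ Gamma(3+251, 18+17) = Gamma(254, 35).

35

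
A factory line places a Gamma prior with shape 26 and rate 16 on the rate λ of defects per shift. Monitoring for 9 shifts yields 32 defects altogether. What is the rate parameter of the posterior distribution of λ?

25

Total count 32 over total exposure 9 shifts.
Conjugate update: add total count to the shape and total exposure to the rate, giving Gamma(58, 25).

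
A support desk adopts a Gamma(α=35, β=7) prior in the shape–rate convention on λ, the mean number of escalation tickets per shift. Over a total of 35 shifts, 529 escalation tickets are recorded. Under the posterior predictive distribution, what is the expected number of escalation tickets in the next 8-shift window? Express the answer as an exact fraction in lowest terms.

Total count 529 over total exposure 35 shifts.
Posterior: α' = 35 + 529 = 564, β' = 7 + 35 = 42.
Predictive mean over an 8-shift window = T·E[λ|data] = 8·564/42 = 752/7.

752/7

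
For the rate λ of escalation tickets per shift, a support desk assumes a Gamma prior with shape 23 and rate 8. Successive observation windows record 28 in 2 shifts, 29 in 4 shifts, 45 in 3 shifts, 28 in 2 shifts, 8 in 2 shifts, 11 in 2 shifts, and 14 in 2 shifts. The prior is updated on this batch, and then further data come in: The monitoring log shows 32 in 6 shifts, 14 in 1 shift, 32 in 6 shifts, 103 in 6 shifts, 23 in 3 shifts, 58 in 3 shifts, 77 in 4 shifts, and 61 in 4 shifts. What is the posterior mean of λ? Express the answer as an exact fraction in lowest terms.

293/29

Total count: 28 + 29 + 45 + 28 + 8 + 11 + 14 = 163.
Total exposure: 2 + 4 + 3 + 2 + 2 + 2 + 2 = 17 shifts.
After the first batch: Gamma(23 + 163, 8 + 17) = Gamma(186, 25).
Total count: 32 + 14 + 32 + 103 + 23 + 58 + 77 + 61 = 400.
Total exposure: 6 + 1 + 6 + 6 + 3 + 3 + 4 + 4 = 33 shifts.
After the second batch: Gamma(186 + 400, 25 + 33) = Gamma(586, 58).
Posterior mean = α'/β' = 586/58 = 293/29.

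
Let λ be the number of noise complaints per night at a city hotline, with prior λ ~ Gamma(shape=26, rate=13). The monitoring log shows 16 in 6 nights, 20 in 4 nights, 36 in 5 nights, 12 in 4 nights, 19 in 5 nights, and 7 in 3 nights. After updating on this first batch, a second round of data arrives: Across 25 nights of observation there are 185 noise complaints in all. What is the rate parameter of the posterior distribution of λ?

Total count: 16 + 20 + 36 + 12 + 19 + 7 = 110.
Total exposure: 6 + 4 + 5 + 4 + 5 + 3 = 27 nights.
After the first batch: Gamma(26 + 110, 13 + 27) = Gamma(136, 40).
Total count 185 over total exposure 25 nights.
After the second batch: Gamma(136 + 185, 40 + 25) = Gamma(321, 65).

65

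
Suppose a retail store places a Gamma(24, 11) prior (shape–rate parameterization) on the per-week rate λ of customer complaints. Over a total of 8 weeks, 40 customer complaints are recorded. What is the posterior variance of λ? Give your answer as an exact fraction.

64/361

Total count 40 over total exposure 8 weeks.
Conjugate update: add total count to the shape and total exposure to the rate, giving Gamma(64, 19).
Posterior variance = α'/β'² = 64/361.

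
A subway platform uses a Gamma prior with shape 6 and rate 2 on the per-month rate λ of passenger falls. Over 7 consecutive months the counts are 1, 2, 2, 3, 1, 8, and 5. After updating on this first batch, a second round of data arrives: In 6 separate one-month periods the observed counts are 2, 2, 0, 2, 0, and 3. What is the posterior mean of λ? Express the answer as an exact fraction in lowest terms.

Total count: 1 + 2 + 2 + 3 + 1 + 8 + 5 = 22.
Total exposure: 7 months.
After the first batch: Gamma(6 + 22, 2 + 7) = Gamma(28, 9).
Total count: 2 + 2 + 0 + 2 + 0 + 3 = 9.
Total exposure: 6 months.
After the second batch: Gamma(28 + 9, 9 + 6) = Gamma(37, 15).
Posterior mean = α'/β' = 37/15.

37/15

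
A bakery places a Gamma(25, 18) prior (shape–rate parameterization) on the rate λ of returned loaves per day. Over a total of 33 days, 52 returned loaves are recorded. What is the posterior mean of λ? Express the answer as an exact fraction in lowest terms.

77/51

Total count 52 over total exposure 33 days.
Posterior: α' = 25 + 52 = 77, β' = 18 + 33 = 51.
Posterior mean = α'/β' = 77/51.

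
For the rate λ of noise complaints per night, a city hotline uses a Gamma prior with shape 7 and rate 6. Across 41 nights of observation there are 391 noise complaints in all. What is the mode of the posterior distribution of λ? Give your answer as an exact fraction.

Total count 391 over total exposure 41 nights.
Conjugate update: add total count to the shape and total exposure to the rate, giving Gamma(398, 47).
Posterior mode = (α'−1)/β' = 397/47.

397/47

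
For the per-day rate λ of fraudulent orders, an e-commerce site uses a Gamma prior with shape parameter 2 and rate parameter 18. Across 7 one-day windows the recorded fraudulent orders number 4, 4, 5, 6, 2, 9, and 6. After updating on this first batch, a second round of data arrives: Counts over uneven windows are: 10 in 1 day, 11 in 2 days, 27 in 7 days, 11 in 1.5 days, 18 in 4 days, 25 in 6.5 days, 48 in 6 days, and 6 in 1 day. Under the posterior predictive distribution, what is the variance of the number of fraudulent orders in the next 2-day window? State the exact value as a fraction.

5432/729

Total count: 4 + 4 + 5 + 6 + 2 + 9 + 6 = 36.
Total exposure: 7 days.
After the first batch: Gamma(2 + 36, 18 + 7) = Gamma(38, 25).
Total count: 10 + 11 + 27 + 11 + 18 + 25 + 48 + 6 = 156.
Total exposure: 1 + 2 + 7 + 1.5 + 4 + 6.5 + 6 + 1 = 29 days.
After the second batch: Gamma(38 + 156, 25 + 29) = Gamma(194, 54).
The posterior predictive for a window of length T is Negative Binomial with variance T·α'·(β'+T)/β'² = 2·194·56/2916 = 5432/729.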